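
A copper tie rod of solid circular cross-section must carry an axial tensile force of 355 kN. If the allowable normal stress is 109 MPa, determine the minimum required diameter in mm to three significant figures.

Required area A ≥ P/σ_allow = 355000/109 = 3257 mm².
For a solid circular section, d ≥ √(4A/π) = 64.4 mm.

64.4 mm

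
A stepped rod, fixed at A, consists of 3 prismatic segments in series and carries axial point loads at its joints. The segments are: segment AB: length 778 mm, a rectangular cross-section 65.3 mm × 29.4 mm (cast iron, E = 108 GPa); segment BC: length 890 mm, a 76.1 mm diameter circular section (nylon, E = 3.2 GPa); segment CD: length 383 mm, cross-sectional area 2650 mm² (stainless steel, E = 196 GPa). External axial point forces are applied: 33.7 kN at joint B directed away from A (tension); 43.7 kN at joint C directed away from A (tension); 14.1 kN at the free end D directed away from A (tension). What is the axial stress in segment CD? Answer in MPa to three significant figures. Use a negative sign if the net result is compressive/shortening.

Internal axial forces (sectioning from the free end, tension +): N_CD = 14.1 kN, N_BC = 57.8 kN, N_AB = 91.5 kN.
σ_CD = N_CD/A_CD = 14100/2650 = 5.321 MPa.

5.32 MPa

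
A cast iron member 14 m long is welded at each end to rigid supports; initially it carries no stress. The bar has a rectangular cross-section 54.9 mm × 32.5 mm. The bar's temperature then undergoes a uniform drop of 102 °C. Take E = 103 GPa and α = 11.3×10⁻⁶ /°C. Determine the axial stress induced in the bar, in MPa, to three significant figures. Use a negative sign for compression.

Free thermal expansion αLΔT = 11.3e-6 · 14000 · -102 = -16.14 mm.
The walls impose strain ε = −(-16.14)/14000 = 1.1526e-03; σ = Eε = 103000 · 1.1526e-03 = 118.7 MPa.

119 MPa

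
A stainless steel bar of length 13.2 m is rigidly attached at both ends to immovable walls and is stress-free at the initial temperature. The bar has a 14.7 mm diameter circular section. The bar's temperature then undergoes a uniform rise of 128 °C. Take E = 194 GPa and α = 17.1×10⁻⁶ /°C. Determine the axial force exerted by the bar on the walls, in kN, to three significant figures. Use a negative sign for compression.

Free thermal expansion αLΔT = 17.1e-6 · 13200 · 128 = 28.89 mm.
The walls impose strain ε = −(28.89)/13200 = -2.1888e-03; σ = Eε = 194000 · -2.1888e-03 = -424.6 MPa.
Wall reaction R = σ·A = -424.6·169.7 = -72070 N = -72.07 kN.

-72.1 kN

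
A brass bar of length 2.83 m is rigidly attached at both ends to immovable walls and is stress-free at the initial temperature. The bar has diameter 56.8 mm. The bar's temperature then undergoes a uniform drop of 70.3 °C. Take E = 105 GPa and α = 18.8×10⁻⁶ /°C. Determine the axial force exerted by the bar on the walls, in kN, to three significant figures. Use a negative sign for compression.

352 kN

Free thermal expansion αLΔT = 18.8e-6 · 2830 · -70.3 = -3.74 mm.
The walls impose strain ε = −(-3.74)/2830 = 1.3216e-03; σ = Eε = 105000 · 1.3216e-03 = 138.8 MPa.
Wall reaction R = σ·A = 138.8·2534 = 351600 N = 351.6 kN.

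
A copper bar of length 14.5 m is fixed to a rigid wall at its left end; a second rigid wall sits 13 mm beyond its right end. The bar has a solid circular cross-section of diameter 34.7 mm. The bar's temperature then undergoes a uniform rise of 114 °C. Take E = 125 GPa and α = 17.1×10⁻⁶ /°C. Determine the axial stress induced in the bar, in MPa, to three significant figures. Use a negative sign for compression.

-132 MPa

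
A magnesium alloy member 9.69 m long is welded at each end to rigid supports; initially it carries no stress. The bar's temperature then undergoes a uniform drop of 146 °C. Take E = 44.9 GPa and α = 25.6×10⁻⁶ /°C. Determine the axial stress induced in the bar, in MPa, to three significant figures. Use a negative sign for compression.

168 MPa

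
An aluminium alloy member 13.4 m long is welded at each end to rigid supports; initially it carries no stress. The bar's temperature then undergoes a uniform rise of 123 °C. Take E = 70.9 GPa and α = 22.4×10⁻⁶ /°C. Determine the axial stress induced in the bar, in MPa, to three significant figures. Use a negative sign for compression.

Free thermal expansion αLΔT = 22.4e-6 · 13400 · 123 = 36.92 mm.
The walls impose strain ε = −(36.92)/13400 = -2.7552e-03; σ = Eε = 70900 · -2.7552e-03 = -195.3 MPa.

-195 MPa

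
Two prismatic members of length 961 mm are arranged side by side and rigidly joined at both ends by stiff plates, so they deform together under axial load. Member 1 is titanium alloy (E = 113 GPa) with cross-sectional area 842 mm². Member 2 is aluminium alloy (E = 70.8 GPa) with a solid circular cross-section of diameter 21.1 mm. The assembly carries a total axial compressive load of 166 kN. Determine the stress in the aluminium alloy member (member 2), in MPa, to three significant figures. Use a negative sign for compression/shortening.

A_2 = 349.7 mm².
Equal strain + equilibrium ⇒ each member carries load in proportion to AE: A₁E₁ = 95150000 N, A₂E₂ = 24760000 N, ΣAE = 119900000 N.
σ₂ = P·E₂/ΣAE = -166000·70800/119900000 = -98.02 MPa.

-98.0 MPa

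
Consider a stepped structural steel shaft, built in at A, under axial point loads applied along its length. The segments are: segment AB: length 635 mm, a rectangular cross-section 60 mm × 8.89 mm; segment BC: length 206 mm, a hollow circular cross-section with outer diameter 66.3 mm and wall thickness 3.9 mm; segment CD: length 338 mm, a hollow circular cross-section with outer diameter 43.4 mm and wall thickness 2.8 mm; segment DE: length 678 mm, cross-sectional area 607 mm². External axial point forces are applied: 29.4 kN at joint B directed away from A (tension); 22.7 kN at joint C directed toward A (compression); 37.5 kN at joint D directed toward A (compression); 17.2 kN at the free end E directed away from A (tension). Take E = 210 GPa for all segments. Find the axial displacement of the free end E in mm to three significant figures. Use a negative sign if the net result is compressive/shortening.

Internal axial forces (sectioning from the free end, tension +): N_DE = 17.2 kN, N_CD = -20.3 kN, N_BC = -43 kN, N_AB = -13.6 kN.
A_AB = 533.4 mm².
A_BC = 764.5 mm².
A_CD = 357.1 mm².
δ_AB = -13600·635/(533.4·210000) = -0.0771 mm
δ_BC = -43000·206/(764.5·210000) = -0.05517 mm
δ_CD = -20300·338/(357.1·210000) = -0.09149 mm
δ_DE = 17200·678/(607·210000) = 0.09149 mm
δ = Σδ_i = -0.1323 mm.

-0.132 mm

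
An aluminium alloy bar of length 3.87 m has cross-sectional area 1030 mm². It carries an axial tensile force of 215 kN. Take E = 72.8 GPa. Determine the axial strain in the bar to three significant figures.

0.00287

σ = N/A = 208.7 MPa; ε = σ/E = 208.7/72800 = 2.867e-03.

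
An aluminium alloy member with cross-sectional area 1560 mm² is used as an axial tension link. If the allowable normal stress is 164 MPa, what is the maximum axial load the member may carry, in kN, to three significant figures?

P_max = σ_allow · A = 164 · 1560 = 255800 N = 255.8 kN.

256 kN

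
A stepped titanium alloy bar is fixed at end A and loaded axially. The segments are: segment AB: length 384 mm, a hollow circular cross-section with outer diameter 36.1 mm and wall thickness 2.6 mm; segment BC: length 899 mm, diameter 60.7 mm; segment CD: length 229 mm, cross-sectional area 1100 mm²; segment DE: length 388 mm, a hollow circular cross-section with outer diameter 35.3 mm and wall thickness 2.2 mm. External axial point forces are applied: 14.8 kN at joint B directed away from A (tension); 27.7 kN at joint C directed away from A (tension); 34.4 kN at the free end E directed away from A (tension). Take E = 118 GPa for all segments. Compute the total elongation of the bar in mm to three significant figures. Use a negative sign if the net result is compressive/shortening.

1.63 mm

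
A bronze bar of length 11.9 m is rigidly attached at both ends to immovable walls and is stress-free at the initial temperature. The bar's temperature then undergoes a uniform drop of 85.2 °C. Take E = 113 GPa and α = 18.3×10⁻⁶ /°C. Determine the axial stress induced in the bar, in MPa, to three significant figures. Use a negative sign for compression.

176 MPa

Free thermal expansion αLΔT = 18.3e-6 · 11900 · -85.2 = -18.55 mm.
The walls impose strain ε = −(-18.55)/11900 = 1.5592e-03; σ = Eε = 113000 · 1.5592e-03 = 176.2 MPa.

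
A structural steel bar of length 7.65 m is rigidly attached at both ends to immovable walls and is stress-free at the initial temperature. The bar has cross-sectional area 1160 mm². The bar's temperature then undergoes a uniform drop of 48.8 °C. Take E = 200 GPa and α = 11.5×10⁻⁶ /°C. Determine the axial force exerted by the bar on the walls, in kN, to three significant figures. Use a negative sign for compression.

130 kN

Free thermal expansion αLΔT = 11.5e-6 · 7650 · -48.8 = -4.293 mm.
The walls impose strain ε = −(-4.293)/7650 = 5.6120e-04; σ = Eε = 200000 · 5.6120e-04 = 112.2 MPa.
Wall reaction R = σ·A = 112.2·1160 = 130200 N = 130.2 kN.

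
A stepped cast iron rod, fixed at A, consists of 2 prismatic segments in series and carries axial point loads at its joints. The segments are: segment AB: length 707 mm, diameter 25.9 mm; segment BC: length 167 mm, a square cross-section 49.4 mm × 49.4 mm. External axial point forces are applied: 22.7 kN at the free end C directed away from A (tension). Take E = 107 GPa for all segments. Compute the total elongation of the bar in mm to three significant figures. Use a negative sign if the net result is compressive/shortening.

Internal axial forces (sectioning from the free end, tension +): N_BC = 22.7 kN, N_AB = 22.7 kN.
A_AB = 526.9 mm².
A_BC = 2440 mm².
δ_AB = 22700·707/(526.9·107000) = 0.2847 mm
δ_BC = 22700·167/(2440·107000) = 0.01452 mm
δ = Σδ_i = 0.2992 mm.

0.299 mm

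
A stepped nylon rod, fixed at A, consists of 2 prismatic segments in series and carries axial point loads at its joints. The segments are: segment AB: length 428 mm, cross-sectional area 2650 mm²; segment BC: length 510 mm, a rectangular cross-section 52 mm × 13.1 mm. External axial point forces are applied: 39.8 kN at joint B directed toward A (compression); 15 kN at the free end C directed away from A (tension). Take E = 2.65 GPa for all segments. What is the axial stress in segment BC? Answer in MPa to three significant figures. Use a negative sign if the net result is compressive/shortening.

22.0 MPa

Internal axial forces (sectioning from the free end, tension +): N_BC = 15 kN, N_AB = -24.8 kN.
A_BC = 681.2 mm².
σ_BC = N_BC/A_BC = 15000/681.2 = 22.02 MPa.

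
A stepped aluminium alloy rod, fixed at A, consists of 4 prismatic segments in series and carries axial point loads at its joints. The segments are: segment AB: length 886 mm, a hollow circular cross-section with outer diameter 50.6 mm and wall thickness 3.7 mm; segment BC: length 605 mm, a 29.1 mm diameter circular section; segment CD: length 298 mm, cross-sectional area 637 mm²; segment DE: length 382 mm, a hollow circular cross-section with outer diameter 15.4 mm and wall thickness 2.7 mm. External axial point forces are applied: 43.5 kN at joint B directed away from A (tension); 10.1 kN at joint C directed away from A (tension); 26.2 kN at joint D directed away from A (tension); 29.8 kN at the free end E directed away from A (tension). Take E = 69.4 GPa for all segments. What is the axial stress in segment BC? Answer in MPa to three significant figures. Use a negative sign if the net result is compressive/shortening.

Internal axial forces (sectioning from the free end, tension +): N_DE = 29.8 kN, N_CD = 56 kN, N_BC = 66.1 kN, N_AB = 109.6 kN.
A_BC = 665.1 mm².
σ_BC = N_BC/A_BC = 66100/665.1 = 99.39 MPa.

99.4 MPa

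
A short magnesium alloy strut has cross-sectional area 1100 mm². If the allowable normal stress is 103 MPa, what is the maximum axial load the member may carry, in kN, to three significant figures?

113 kN

P_max = σ_allow · A = 103 · 1100 = 113300 N = 113.3 kN.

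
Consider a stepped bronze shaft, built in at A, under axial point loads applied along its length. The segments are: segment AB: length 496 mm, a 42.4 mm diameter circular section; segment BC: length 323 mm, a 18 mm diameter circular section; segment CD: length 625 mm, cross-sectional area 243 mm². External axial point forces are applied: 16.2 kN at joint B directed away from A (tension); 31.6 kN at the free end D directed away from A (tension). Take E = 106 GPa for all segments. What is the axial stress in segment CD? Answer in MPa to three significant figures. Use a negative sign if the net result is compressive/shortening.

Internal axial forces (sectioning from the free end, tension +): N_CD = 31.6 kN, N_BC = 31.6 kN, N_AB = 47.8 kN.
σ_CD = N_CD/A_CD = 31600/243 = 130 MPa.

130 MPa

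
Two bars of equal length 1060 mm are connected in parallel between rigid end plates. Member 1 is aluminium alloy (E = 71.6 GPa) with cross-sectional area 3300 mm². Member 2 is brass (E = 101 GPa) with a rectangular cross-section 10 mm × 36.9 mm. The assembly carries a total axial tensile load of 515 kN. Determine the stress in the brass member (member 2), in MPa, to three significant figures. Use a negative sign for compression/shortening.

190 MPa

A_2 = 369 mm².
Equal strain + equilibrium ⇒ each member carries load in proportion to AE: A₁E₁ = 236300000 N, A₂E₂ = 37270000 N, ΣAE = 273500000 N.
σ₂ = P·E₂/ΣAE = 515000·101000/273500000 = 190.1 MPa.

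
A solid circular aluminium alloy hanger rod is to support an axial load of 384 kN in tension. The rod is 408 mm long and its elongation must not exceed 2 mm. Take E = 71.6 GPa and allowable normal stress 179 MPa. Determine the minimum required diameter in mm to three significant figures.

Required area A ≥ P/σ_allow = 384000/179 = 2145 mm².
For a solid circular section, d ≥ √(4A/π) = 52.26 mm.
Elongation limit: A ≥ PL/(Eδ_allow) = 384000·408/(71600·2) = 1094 mm² ⇒ d ≥ 37.32 mm.
The stress limit governs.

52.3 mm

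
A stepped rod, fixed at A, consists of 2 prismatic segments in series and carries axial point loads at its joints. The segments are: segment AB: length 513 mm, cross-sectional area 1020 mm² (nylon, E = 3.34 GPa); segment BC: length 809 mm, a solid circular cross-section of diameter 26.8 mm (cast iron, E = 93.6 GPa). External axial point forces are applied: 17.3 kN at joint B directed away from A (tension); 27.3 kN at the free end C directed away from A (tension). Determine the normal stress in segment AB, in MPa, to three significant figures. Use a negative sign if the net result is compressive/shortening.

Internal axial forces (sectioning from the free end, tension +): N_BC = 27.3 kN, N_AB = 44.6 kN.
σ_AB = N_AB/A_AB = 44600/1020 = 43.73 MPa.

43.7 MPa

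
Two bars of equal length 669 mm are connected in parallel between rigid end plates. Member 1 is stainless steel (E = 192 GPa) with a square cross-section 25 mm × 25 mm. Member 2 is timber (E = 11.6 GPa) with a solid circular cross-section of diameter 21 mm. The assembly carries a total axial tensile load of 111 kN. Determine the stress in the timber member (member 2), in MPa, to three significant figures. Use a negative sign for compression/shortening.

A_1 = 625 mm².
A_2 = 346.4 mm².
Equal strain + equilibrium ⇒ each member carries load in proportion to AE: A₁E₁ = 120000000 N, A₂E₂ = 4018000 N, ΣAE = 124000000 N.
σ₂ = P·E₂/ΣAE = 111000·11600/124000000 = 10.38 MPa.

10.4 MPa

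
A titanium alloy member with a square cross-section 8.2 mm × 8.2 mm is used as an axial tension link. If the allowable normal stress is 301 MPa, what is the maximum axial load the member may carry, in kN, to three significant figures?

A = 67.24 mm².
P_max = σ_allow · A = 301 · 67.24 = 20240 N = 20.24 kN.

20.2 kN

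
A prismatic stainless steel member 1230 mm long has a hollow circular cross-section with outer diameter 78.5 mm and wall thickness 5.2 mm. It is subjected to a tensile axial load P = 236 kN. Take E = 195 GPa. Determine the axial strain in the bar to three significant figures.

A = 1197 mm².
σ = N/A = 197.1 MPa; ε = σ/E = 197.1/195000 = 1.011e-03.

0.00101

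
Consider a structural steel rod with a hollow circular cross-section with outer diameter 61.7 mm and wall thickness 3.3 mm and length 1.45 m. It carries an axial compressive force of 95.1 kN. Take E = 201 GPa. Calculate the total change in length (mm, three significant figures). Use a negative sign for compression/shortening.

-1.13 mm

A = 605.4 mm².
δ_mech = NL/(AE) = -95100·1450/(605.4·201000) = -1.133 mm.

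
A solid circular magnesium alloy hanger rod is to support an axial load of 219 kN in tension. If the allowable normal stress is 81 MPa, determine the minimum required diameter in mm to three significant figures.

58.7 mm

Required area A ≥ P/σ_allow = 219000/81 = 2704 mm².
For a solid circular section, d ≥ √(4A/π) = 58.67 mm.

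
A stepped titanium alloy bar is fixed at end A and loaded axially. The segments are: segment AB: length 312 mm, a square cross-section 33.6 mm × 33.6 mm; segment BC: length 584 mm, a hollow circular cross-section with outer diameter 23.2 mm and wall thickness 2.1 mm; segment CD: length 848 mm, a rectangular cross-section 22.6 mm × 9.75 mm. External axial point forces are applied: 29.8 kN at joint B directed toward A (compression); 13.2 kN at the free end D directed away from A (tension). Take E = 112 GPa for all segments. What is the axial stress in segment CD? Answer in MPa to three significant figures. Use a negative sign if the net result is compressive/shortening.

Internal axial forces (sectioning from the free end, tension +): N_CD = 13.2 kN, N_BC = 13.2 kN, N_AB = -16.6 kN.
A_CD = 220.4 mm².
σ_CD = N_CD/A_CD = 13200/220.4 = 59.9 MPa.

59.9 MPa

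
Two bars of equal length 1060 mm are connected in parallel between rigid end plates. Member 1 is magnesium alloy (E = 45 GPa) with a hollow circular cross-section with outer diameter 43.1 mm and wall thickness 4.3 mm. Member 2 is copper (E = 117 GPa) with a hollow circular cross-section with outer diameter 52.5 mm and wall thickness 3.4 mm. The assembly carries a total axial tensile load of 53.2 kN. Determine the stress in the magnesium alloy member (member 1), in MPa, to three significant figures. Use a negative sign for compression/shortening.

A_1 = 524.1 mm².
A_2 = 524.5 mm².
Equal strain + equilibrium ⇒ each member carries load in proportion to AE: A₁E₁ = 23590000 N, A₂E₂ = 61360000 N, ΣAE = 84950000 N.
σ₁ = P·E₁/ΣAE = 53200·45000/84950000 = 28.18 MPa.

28.2 MPa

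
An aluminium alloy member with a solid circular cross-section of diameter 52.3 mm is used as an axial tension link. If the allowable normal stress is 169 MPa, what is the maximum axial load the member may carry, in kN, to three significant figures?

363 kN

A = 2148 mm².
P_max = σ_allow · A = 169 · 2148 = 363100 N = 363.1 kN.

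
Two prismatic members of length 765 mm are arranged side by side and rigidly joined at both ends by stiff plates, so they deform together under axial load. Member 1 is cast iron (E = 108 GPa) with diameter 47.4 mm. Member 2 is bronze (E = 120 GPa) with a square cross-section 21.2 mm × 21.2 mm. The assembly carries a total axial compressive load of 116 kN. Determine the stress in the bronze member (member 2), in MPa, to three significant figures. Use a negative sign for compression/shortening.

-56.9 MPa

A_1 = 1765 mm².
A_2 = 449.4 mm².
Equal strain + equilibrium ⇒ each member carries load in proportion to AE: A₁E₁ = 190600000 N, A₂E₂ = 53930000 N, ΣAE = 244500000 N.
σ₂ = P·E₂/ΣAE = -116000·120000/244500000 = -56.93 MPa.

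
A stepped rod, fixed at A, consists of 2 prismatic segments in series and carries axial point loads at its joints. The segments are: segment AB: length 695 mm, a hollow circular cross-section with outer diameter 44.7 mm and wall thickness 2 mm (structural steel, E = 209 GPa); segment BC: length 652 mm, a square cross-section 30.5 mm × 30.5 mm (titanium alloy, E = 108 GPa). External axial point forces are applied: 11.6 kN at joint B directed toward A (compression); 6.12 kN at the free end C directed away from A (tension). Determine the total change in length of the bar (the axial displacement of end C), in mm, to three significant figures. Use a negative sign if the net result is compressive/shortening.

-0.0282 mm

Internal axial forces (sectioning from the free end, tension +): N_BC = 6.12 kN, N_AB = -5.48 kN.
A_AB = 268.3 mm².
A_BC = 930.2 mm².
δ_AB = -5480·695/(268.3·209000) = -0.06792 mm
δ_BC = 6120·652/(930.2·108000) = 0.03972 mm
δ = Σδ_i = -0.02821 mm.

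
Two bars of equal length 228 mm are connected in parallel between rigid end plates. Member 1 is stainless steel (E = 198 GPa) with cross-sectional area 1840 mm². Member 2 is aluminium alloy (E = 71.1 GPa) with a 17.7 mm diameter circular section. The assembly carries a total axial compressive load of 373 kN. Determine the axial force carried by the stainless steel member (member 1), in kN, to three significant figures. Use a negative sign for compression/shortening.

-356 kN

A_2 = 246.1 mm².
Equal strain + equilibrium ⇒ each member carries load in proportion to AE: A₁E₁ = 364300000 N, A₂E₂ = 17490000 N, ΣAE = 381800000 N.
F₁ = P·A₁E₁/ΣAE = -373000·364300000/381800000 = -355900 N.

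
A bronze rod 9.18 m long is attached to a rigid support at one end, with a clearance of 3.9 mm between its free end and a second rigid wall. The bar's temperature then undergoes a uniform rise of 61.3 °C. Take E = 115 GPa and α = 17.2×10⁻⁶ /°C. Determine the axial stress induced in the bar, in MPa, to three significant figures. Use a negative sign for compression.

Free thermal expansion αLΔT = 17.2e-6 · 9180 · 61.3 = 9.679 mm.
The walls engage after the gap closes; constrained expansion = 9.679 − 3.9 = 5.779 mm.
The walls impose strain ε = −(5.779)/9180 = -6.2952e-04; σ = Eε = 115000 · -6.2952e-04 = -72.4 MPa.

-72.4 MPa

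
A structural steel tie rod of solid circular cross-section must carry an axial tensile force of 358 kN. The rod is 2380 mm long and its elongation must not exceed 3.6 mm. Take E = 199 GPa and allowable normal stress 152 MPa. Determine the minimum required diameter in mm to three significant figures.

Required area A ≥ P/σ_allow = 358000/152 = 2355 mm².
For a solid circular section, d ≥ √(4A/π) = 54.76 mm.
Elongation limit: A ≥ PL/(Eδ_allow) = 358000·2380/(199000·3.6) = 1189 mm² ⇒ d ≥ 38.91 mm.
The stress limit governs.

54.8 mm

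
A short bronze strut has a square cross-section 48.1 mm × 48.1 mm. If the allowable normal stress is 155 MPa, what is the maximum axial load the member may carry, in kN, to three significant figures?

359 kN

A = 2314 mm².
P_max = σ_allow · A = 155 · 2314 = 358600 N = 358.6 kN.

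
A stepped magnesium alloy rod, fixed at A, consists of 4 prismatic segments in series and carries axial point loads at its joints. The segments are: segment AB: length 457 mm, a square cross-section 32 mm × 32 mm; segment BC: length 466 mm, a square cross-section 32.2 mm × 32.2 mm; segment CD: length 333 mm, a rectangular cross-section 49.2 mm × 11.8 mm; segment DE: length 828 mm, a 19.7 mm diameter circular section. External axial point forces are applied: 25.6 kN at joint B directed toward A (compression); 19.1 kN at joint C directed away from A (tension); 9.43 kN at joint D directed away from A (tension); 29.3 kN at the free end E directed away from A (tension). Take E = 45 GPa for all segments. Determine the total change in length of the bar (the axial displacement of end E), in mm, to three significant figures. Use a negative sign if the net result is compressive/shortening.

3.16 mm

Internal axial forces (sectioning from the free end, tension +): N_DE = 29.3 kN, N_CD = 38.73 kN, N_BC = 57.83 kN, N_AB = 32.23 kN.
A_AB = 1024 mm².
A_BC = 1037 mm².
A_CD = 580.6 mm².
A_DE = 304.8 mm².
δ_AB = 32230·457/(1024·45000) = 0.3196 mm
δ_BC = 57830·466/(1037·45000) = 0.5776 mm
δ_CD = 38730·333/(580.6·45000) = 0.4937 mm
δ_DE = 29300·828/(304.8·45000) = 1.769 mm
δ = Σδ_i = 3.16 mm.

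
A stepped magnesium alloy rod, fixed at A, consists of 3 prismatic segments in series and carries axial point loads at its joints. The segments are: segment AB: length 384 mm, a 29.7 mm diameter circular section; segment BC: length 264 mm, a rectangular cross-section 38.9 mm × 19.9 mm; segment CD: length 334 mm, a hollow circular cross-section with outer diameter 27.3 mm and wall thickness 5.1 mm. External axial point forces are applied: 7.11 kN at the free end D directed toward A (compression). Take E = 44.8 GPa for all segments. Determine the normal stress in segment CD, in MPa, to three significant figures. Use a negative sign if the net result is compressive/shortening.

Internal axial forces (sectioning from the free end, tension +): N_CD = -7.11 kN, N_BC = -7.11 kN, N_AB = -7.11 kN.
A_CD = 355.7 mm².
σ_CD = N_CD/A_CD = -7110/355.7 = -19.99 MPa.

-20.0 MPa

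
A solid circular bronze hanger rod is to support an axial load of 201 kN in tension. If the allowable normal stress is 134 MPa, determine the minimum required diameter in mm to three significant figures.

Required area A ≥ P/σ_allow = 201000/134 = 1500 mm².
For a solid circular section, d ≥ √(4A/π) = 43.7 mm.

43.7 mm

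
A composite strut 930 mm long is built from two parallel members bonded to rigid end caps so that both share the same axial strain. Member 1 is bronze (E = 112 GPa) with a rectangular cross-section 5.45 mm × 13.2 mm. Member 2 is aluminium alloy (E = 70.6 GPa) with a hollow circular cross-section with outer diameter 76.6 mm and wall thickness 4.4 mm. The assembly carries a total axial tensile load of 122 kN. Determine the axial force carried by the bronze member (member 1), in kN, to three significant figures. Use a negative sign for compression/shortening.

A_1 = 71.94 mm².
A_2 = 998 mm².
Equal strain + equilibrium ⇒ each member carries load in proportion to AE: A₁E₁ = 8057000 N, A₂E₂ = 70460000 N, ΣAE = 78520000 N.
F₁ = P·A₁E₁/ΣAE = 122000·8057000/78520000 = 12520 N.

12.5 kN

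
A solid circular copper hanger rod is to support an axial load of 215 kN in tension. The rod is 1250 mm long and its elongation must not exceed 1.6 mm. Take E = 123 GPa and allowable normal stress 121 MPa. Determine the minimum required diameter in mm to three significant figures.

47.6 mm

Required area A ≥ P/σ_allow = 215000/121 = 1777 mm².
For a solid circular section, d ≥ √(4A/π) = 47.56 mm.
Elongation limit: A ≥ PL/(Eδ_allow) = 215000·1250/(123000·1.6) = 1366 mm² ⇒ d ≥ 41.7 mm.
The stress limit governs.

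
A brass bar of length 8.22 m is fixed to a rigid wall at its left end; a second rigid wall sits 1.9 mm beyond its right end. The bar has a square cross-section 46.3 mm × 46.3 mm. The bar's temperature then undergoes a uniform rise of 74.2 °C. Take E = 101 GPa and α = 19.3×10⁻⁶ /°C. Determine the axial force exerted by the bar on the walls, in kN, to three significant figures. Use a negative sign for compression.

-260 kN

Free thermal expansion αLΔT = 19.3e-6 · 8220 · 74.2 = 11.77 mm.
The walls engage after the gap closes; constrained expansion = 11.77 − 1.9 = 9.872 mm.
The walls impose strain ε = −(9.872)/8220 = -1.2009e-03; σ = Eε = 101000 · -1.2009e-03 = -121.3 MPa.
Wall reaction R = σ·A = -121.3·2144 = -260000 N = -260 kN.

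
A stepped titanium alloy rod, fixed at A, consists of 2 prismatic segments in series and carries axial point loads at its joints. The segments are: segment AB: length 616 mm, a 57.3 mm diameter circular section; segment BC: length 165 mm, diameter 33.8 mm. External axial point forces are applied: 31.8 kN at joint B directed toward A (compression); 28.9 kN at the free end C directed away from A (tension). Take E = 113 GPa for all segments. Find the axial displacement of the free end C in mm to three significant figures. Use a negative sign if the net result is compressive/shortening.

Internal axial forces (sectioning from the free end, tension +): N_BC = 28.9 kN, N_AB = -2.9 kN.
A_AB = 2579 mm².
A_BC = 897.3 mm².
δ_AB = -2900·616/(2579·113000) = -0.006131 mm
δ_BC = 28900·165/(897.3·113000) = 0.04703 mm
δ = Σδ_i = 0.0409 mm.

0.0409 mm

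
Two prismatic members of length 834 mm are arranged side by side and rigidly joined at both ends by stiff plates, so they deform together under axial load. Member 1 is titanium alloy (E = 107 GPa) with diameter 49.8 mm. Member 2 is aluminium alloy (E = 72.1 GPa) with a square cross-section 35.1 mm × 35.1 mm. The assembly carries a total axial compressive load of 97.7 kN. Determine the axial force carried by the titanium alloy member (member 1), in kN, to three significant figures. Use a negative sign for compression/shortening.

-68.5 kN

A_1 = 1948 mm².
A_2 = 1232 mm².
Equal strain + equilibrium ⇒ each member carries load in proportion to AE: A₁E₁ = 208400000 N, A₂E₂ = 88830000 N, ΣAE = 297200000 N.
F₁ = P·A₁E₁/ΣAE = -97700·208400000/297200000 = -68500 N.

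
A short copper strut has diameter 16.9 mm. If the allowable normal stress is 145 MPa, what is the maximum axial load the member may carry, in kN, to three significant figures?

A = 224.3 mm².
P_max = σ_allow · A = 145 · 224.3 = 32530 N = 32.53 kN.

32.5 kN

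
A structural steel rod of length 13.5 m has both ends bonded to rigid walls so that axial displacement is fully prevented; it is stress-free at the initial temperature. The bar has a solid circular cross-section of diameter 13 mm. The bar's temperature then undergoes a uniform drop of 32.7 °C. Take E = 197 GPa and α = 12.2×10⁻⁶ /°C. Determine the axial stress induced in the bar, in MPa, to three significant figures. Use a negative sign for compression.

78.6 MPa

Free thermal expansion αLΔT = 12.2e-6 · 13500 · -32.7 = -5.386 mm.
The walls impose strain ε = −(-5.386)/13500 = 3.9894e-04; σ = Eε = 197000 · 3.9894e-04 = 78.59 MPa.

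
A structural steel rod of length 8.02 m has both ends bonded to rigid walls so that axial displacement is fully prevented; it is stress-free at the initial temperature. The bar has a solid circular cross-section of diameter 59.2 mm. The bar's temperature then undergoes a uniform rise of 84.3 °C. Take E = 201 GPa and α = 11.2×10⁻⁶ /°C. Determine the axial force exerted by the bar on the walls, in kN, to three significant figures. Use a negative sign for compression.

-522 kN

Free thermal expansion αLΔT = 11.2e-6 · 8020 · 84.3 = 7.572 mm.
The walls impose strain ε = −(7.572)/8020 = -9.4416e-04; σ = Eε = 201000 · -9.4416e-04 = -189.8 MPa.
Wall reaction R = σ·A = -189.8·2753 = -522400 N = -522.4 kN.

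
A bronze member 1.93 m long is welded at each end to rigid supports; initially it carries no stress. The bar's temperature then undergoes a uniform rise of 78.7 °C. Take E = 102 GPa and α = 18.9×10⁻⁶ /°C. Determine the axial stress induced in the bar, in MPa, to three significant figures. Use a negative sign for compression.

-152 MPa

Free thermal expansion αLΔT = 18.9e-6 · 1930 · 78.7 = 2.871 mm.
The walls impose strain ε = −(2.871)/1930 = -1.4874e-03; σ = Eε = 102000 · -1.4874e-03 = -151.7 MPa.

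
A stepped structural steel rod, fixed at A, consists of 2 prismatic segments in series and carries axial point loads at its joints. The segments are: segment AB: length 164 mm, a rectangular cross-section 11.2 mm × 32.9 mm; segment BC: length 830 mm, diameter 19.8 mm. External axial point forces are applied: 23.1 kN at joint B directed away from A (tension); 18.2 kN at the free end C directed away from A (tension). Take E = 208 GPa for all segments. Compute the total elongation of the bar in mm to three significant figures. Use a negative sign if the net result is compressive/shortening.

Internal axial forces (sectioning from the free end, tension +): N_BC = 18.2 kN, N_AB = 41.3 kN.
A_AB = 368.5 mm².
A_BC = 307.9 mm².
δ_AB = 41300·164/(368.5·208000) = 0.08837 mm
δ_BC = 18200·830/(307.9·208000) = 0.2359 mm
δ = Σδ_i = 0.3242 mm.

0.324 mm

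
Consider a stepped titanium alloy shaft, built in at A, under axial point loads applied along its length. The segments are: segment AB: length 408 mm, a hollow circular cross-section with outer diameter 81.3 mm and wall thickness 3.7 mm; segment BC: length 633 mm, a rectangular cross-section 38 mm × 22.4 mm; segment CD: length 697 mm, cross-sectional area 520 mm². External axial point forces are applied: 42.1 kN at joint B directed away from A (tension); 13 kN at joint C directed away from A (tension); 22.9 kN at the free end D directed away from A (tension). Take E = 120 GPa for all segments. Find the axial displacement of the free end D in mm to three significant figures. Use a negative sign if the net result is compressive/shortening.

0.772 mm

Internal axial forces (sectioning from the free end, tension +): N_CD = 22.9 kN, N_BC = 35.9 kN, N_AB = 78 kN.
A_AB = 902 mm².
A_BC = 851.2 mm².
δ_AB = 78000·408/(902·120000) = 0.294 mm
δ_BC = 35900·633/(851.2·120000) = 0.2225 mm
δ_CD = 22900·697/(520·120000) = 0.2558 mm
δ = Σδ_i = 0.7723 mm.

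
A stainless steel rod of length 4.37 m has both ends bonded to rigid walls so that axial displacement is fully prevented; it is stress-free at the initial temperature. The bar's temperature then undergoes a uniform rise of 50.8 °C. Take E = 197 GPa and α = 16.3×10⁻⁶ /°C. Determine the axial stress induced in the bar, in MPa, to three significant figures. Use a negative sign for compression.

Free thermal expansion αLΔT = 16.3e-6 · 4370 · 50.8 = 3.619 mm.
The walls impose strain ε = −(3.619)/4370 = -8.2804e-04; σ = Eε = 197000 · -8.2804e-04 = -163.1 MPa.

-163 MPa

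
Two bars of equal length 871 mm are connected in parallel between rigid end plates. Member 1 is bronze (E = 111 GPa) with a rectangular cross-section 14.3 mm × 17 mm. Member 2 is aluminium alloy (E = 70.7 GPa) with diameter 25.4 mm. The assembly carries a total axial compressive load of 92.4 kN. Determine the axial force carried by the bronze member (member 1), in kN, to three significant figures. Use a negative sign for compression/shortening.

A_1 = 243.1 mm².
A_2 = 506.7 mm².
Equal strain + equilibrium ⇒ each member carries load in proportion to AE: A₁E₁ = 26980000 N, A₂E₂ = 35820000 N, ΣAE = 62810000 N.
F₁ = P·A₁E₁/ΣAE = -92400·26980000/62810000 = -39700 N.

-39.7 kN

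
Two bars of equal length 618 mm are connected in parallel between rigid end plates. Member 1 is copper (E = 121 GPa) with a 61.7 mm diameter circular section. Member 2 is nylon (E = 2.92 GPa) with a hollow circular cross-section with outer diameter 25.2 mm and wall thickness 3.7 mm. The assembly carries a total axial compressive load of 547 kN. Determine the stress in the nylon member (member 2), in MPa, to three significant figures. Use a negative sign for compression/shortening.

A_1 = 2990 mm².
A_2 = 249.9 mm².
Equal strain + equilibrium ⇒ each member carries load in proportion to AE: A₁E₁ = 361800000 N, A₂E₂ = 729700 N, ΣAE = 362500000 N.
σ₂ = P·E₂/ΣAE = -547000·2920/362500000 = -4.406 MPa.

-4.41 MPa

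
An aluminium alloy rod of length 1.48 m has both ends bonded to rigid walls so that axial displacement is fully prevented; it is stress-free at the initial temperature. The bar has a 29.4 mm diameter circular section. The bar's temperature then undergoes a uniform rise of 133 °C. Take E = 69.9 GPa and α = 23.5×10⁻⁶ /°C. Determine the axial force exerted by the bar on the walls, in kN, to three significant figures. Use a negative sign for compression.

-148 kN

Free thermal expansion αLΔT = 23.5e-6 · 1480 · 133 = 4.626 mm.
The walls impose strain ε = −(4.626)/1480 = -3.1255e-03; σ = Eε = 69900 · -3.1255e-03 = -218.5 MPa.
Wall reaction R = σ·A = -218.5·678.9 = -148300 N = -148.3 kN.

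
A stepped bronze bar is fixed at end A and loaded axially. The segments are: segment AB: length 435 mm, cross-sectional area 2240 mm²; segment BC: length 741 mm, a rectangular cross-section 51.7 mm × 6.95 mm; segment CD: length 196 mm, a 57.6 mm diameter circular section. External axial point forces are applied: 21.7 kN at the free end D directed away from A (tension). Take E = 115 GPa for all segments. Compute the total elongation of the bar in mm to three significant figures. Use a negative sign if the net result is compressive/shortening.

0.440 mm

Internal axial forces (sectioning from the free end, tension +): N_CD = 21.7 kN, N_BC = 21.7 kN, N_AB = 21.7 kN.
A_BC = 359.3 mm².
A_CD = 2606 mm².
δ_AB = 21700·435/(2240·115000) = 0.03664 mm
δ_BC = 21700·741/(359.3·115000) = 0.3891 mm
δ_CD = 21700·196/(2606·115000) = 0.01419 mm
δ = Σδ_i = 0.44 mm.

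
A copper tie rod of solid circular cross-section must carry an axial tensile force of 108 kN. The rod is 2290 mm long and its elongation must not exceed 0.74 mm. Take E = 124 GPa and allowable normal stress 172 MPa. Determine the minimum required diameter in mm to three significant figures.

58.6 mm

Required area A ≥ P/σ_allow = 108000/172 = 627.9 mm².
For a solid circular section, d ≥ √(4A/π) = 28.28 mm.
Elongation limit: A ≥ PL/(Eδ_allow) = 108000·2290/(124000·0.74) = 2695 mm² ⇒ d ≥ 58.58 mm.
The elongation limit governs.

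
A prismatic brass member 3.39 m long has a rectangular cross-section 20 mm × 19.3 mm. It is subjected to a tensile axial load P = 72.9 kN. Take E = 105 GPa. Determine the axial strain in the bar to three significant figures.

0.00180

A = 386 mm².
σ = N/A = 188.9 MPa; ε = σ/E = 188.9/105000 = 1.799e-03.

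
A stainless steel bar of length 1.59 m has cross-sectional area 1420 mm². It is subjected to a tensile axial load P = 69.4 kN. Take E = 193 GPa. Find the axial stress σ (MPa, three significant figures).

σ = N/A = 69400/1420 = 48.87 MPa.

48.9 MPa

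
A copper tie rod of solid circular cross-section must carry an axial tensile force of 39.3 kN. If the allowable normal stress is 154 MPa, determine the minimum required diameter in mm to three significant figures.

18.0 mm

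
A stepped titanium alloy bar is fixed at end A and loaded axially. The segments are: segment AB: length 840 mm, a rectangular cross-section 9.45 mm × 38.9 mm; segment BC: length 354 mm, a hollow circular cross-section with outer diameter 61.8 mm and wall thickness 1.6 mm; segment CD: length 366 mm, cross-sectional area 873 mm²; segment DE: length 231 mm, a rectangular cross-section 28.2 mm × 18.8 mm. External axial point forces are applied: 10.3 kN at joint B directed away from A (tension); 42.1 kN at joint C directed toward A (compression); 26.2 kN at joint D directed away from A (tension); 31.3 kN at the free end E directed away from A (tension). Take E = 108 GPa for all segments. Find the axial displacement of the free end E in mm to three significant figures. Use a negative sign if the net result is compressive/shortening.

1.06 mm

Internal axial forces (sectioning from the free end, tension +): N_DE = 31.3 kN, N_CD = 57.5 kN, N_BC = 15.4 kN, N_AB = 25.7 kN.
A_AB = 367.6 mm².
A_BC = 302.6 mm².
A_DE = 530.2 mm².
δ_AB = 25700·840/(367.6·108000) = 0.5438 mm
δ_BC = 15400·354/(302.6·108000) = 0.1668 mm
δ_CD = 57500·366/(873·108000) = 0.2232 mm
δ_DE = 31300·231/(530.2·108000) = 0.1263 mm
δ = Σδ_i = 1.06 mm.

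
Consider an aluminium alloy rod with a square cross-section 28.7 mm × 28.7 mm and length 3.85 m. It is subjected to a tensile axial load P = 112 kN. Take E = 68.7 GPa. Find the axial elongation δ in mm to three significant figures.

A = 823.7 mm².
δ_mech = NL/(AE) = 112000·3850/(823.7·68700) = 7.62 mm.

7.62 mm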